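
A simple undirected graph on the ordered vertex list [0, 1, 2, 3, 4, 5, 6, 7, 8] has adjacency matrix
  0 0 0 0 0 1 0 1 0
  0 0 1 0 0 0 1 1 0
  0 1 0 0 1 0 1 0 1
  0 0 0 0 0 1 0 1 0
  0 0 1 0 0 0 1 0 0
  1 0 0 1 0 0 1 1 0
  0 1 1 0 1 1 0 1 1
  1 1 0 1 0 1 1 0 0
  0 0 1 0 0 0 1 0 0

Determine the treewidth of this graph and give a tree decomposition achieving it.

Each bag holds 3 vertices, so the decomposition has width 2, which upper-bounds the treewidth. Conversely, {0, 5, 7} is a clique of size 3, and the vertices of any clique must share a bag in every tree decomposition; so some bag has ≥ 3 vertices and tw(G) ≥ 2. Combining the bounds, tw(G) = 2.

Treewidth 2.
Bags: B1 = {1, 6, 7}  B2 = {5, 6, 7}  B3 = {1, 2, 6}  B4 = {2, 6, 8}  B5 = {2, 4, 6}  B6 = {3, 5, 7}  B7 = {0, 5, 7}
Tree: B1–B2, B1–B3, B3–B4, B4–B5, B2–B6, B6–B7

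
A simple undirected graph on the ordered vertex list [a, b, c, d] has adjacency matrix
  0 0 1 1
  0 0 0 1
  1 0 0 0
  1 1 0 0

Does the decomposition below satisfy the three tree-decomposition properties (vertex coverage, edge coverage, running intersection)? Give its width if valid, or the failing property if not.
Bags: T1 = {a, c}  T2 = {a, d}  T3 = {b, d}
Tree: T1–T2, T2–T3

Yes; width 1.

Checking the three conditions: (i) the bags cover all of {a, b, c, d}; (ii) for each edge, some bag contains both endpoints; (iii) the bags containing any fixed vertex form a subtree. All hold, so the decomposition is valid with width 2 − 1 = 1.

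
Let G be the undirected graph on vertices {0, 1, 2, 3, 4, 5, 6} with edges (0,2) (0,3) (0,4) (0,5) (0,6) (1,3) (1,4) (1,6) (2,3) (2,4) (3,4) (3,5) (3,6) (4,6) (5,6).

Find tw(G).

3

A width-3 tree decomposition is:
Bags: B1 = {0, 2, 3, 4}  B2 = {0, 3, 4, 6}  B3 = {1, 3, 4, 6}  B4 = {0, 3, 5, 6}
Tree: B1–B2, B2–B3, B2–B4
Each bag holds 4 vertices, so the decomposition has width 3, which upper-bounds the treewidth. Conversely, {0, 2, 3, 4} is a clique of size 4, and the vertices of any clique must share a bag in every tree decomposition; so some bag has ≥ 4 vertices and tw(G) ≥ 3. The upper and lower bounds meet at 3, so that is the treewidth.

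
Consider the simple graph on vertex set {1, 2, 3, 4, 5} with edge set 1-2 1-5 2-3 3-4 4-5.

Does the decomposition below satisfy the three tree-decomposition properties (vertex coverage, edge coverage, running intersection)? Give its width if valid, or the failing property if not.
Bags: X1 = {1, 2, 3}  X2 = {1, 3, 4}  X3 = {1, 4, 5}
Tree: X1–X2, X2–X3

Vertex coverage: the bags together contain {1, 2, 3, 4, 5}, the full vertex set. Edge coverage: each edge of G has both endpoints in at least one bag. Running intersection: for every vertex, the bags containing it form a connected subtree. All three properties hold, so this is a valid tree decomposition of width max|bag| − 1 = 2, and hence tw(G) ≤ 2.

Yes; width 2.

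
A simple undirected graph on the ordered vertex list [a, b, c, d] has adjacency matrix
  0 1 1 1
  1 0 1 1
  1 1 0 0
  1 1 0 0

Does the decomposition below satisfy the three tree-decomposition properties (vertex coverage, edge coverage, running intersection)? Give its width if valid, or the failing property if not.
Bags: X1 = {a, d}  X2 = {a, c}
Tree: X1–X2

No — vertex b appears in no bag.

A tree decomposition must satisfy three properties: every vertex lies in some bag; for every edge, both endpoints lie together in some bag; and for every vertex, the bags containing it form a connected subtree. Here vertex b appears in no bag, so the decomposition is invalid.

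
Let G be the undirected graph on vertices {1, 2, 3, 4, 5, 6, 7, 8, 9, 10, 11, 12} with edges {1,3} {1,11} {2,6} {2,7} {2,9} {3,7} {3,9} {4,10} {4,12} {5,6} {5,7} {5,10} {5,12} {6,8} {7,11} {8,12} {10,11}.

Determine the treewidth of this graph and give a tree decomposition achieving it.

Each bag holds 4 vertices, so the decomposition has width 3, which upper-bounds the treewidth. For the lower bound: the 4 vertex sets {4,8,12}, {10}, {5}, {2,6,7,11} are disjoint, each induces a connected subgraph, and every pair is joined by at least one edge of G. Contracting each set to a single vertex therefore yields K_{4} as a minor, and since treewidth is minor-monotone, tw(G) ≥ tw(K_{4}) = 3. Combining the bounds, tw(G) = 3.

Treewidth 3.
Bags: B1 = {4, 8, 10, 12}  B2 = {5, 8, 10, 12}  B3 = {5, 6, 8, 10}  B4 = {5, 6, 10, 11}  B5 = {5, 6, 7, 11}  B6 = {2, 6, 7, 11}  B7 = {1, 2, 7, 11}  B8 = {1, 2, 3, 7}  B9 = {1, 2, 3, 9}
Tree: B1–B2, B2–B3, B3–B4, B4–B5, B5–B6, B6–B7, B7–B8, B8–B9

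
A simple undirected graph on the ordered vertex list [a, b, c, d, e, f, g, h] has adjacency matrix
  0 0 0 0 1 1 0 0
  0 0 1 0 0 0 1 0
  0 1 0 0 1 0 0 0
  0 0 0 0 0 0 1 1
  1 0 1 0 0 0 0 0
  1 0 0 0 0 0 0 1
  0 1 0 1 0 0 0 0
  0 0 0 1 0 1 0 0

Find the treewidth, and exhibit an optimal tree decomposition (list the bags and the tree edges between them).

Treewidth 2.
One optimal decomposition is:
Bags: B1 = {a, f, h}  B2 = {a, d, h}  B3 = {a, d, g}  B4 = {a, b, g}  B5 = {a, b, c}  B6 = {a, c, e}
Tree: B1–B2, B2–B3, B3–B4, B4–B5, B5–B6

Every bag has size at most 3, so the width is 3 − 1 = 2 and tw(G) ≤ 2. Since a–f–h–d–g–b–c–e–a is a cycle in G, G is not acyclic. Forests are exactly the graphs of treewidth ≤ 1, so tw(G) ≥ 2. Therefore the treewidth is 2.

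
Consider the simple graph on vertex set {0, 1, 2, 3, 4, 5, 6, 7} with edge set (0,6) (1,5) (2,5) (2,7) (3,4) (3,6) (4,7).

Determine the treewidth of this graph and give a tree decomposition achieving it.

Treewidth 1.
Bags: B1 = {0, 6}  B2 = {3, 6}  B3 = {3, 4}  B4 = {4, 7}  B5 = {2, 7}  B6 = {2, 5}  B7 = {1, 5}
Tree: B1–B2, B2–B3, B3–B4, B4–B5, B5–B6, B6–B7

The largest bag has 2 vertices, giving width 1; this decomposition certifies tw(G) ≤ 1. G has an edge, so its treewidth is at least 1. Combining the bounds, tw(G) = 1.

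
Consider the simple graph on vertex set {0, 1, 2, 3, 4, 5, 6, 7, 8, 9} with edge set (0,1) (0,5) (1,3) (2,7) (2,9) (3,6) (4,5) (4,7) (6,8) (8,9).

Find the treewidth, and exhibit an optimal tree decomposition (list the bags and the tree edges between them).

Every bag has size at most 3, so the width is 3 − 1 = 2 and tw(G) ≤ 2. For the lower bound, G contains the cycle 5–4–7–2–9–8–6–3–1–0–5, so G is not a forest; only forests have treewidth ≤ 1, hence tw(G) ≥ 2. Therefore the treewidth is 2.

Treewidth 2.
One optimal decomposition is:
Bags: B1 = {4, 5, 7}  B2 = {2, 5, 7}  B3 = {2, 5, 9}  B4 = {5, 8, 9}  B5 = {5, 6, 8}  B6 = {3, 5, 6}  B7 = {1, 3, 5}  B8 = {0, 1, 5}
Tree: B1–B2, B2–B3, B3–B4, B4–B5, B5–B6, B6–B7, B7–B8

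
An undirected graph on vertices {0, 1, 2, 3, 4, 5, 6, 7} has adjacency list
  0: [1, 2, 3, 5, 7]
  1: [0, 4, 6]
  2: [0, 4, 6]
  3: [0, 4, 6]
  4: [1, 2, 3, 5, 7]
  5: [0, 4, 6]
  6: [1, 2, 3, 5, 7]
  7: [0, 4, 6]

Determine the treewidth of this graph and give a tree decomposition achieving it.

The largest bag has 4 vertices, giving width 3; this decomposition certifies tw(G) ≤ 3. For the lower bound: the 4 vertex sets {0,1}, {3,4}, {6}, {7} are disjoint, each induces a connected subgraph, and every pair is joined by at least one edge of G. Contracting each set to a single vertex therefore yields K_{4} as a minor, and since treewidth is minor-monotone, tw(G) ≥ tw(K_{4}) = 3. Hence tw(G) = 3 exactly.

Treewidth 3.
One optimal decomposition is:
Bags: B1 = {0, 1, 4, 6}  B2 = {0, 3, 4, 6}  B3 = {0, 4, 6, 7}  B4 = {0, 2, 4, 6}  B5 = {0, 4, 5, 6}
Tree: B1–B2, B2–B3, B3–B4, B4–B5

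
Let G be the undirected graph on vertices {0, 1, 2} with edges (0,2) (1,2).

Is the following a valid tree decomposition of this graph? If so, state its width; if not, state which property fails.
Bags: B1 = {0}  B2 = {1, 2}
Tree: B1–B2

No — edge (2,0) lies in no bag.

A tree decomposition must satisfy three properties: every vertex lies in some bag; for every edge, both endpoints lie together in some bag; and for every vertex, the bags containing it form a connected subtree. Here edge (2,0) lies in no bag, so the decomposition is invalid.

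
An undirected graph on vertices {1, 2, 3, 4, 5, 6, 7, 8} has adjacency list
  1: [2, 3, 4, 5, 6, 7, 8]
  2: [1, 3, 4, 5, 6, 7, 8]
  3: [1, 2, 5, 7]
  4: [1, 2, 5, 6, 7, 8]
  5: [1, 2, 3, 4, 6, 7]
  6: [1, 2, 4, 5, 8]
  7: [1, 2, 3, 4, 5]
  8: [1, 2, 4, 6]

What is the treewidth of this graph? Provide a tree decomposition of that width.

Treewidth 4.
One optimal decomposition is:
Bags: B1 = {1, 2, 4, 6, 8}  B2 = {1, 2, 4, 5, 6}  B3 = {1, 2, 4, 5, 7}  B4 = {1, 2, 3, 5, 7}
Tree: B1–B2, B2–B3, B3–B4

Each bag holds 5 vertices, so the decomposition has width 4, which upper-bounds the treewidth. On the other hand G contains the 5-clique {1, 2, 3, 5, 7}. A clique must lie in a single bag of any decomposition, so no decomposition can have width below 4. Combining the bounds, tw(G) = 4.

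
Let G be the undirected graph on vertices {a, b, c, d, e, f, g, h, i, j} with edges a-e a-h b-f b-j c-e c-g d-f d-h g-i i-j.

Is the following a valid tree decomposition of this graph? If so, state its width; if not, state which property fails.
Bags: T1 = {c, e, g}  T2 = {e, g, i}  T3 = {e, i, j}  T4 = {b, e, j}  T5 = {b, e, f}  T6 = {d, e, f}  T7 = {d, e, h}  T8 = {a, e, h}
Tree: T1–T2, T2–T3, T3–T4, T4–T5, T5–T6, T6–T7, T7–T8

Yes; width 2.

Checking the three conditions: (i) the bags cover all of {a, b, c, d, e, f, g, h, i, j}; (ii) for each edge, some bag contains both endpoints; (iii) the bags containing any fixed vertex form a subtree. All hold, so the decomposition is valid with width 3 − 1 = 2.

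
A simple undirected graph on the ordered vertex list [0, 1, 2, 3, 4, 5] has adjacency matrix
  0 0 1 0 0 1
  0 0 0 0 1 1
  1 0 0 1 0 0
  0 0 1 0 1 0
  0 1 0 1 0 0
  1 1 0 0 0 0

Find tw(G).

2

A width-2 tree decomposition is:
Bags: B1 = {0, 2, 3}  B2 = {0, 3, 5}  B3 = {1, 3, 5}  B4 = {1, 3, 4}
Tree: B1–B2, B2–B3, B3–B4
Every bag has size at most 3, so the width is 3 − 1 = 2 and tw(G) ≤ 2. For the lower bound, G contains the cycle 3–2–0–5–1–4–3, so G is not a forest; only forests have treewidth ≤ 1, hence tw(G) ≥ 2. Hence tw(G) = 2 exactly.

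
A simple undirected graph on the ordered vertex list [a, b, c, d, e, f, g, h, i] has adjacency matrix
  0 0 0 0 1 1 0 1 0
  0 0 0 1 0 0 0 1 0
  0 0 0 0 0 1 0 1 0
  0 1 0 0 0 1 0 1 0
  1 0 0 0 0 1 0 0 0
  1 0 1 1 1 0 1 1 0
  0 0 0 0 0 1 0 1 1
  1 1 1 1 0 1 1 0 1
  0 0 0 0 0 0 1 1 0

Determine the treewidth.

2

A width-2 tree decomposition is:
Bags: B1 = {d, f, h}  B2 = {c, f, h}  B3 = {f, g, h}  B4 = {a, f, h}  B5 = {b, d, h}  B6 = {g, h, i}  B7 = {a, e, f}
Tree: B1–B2, B2–B3, B2–B4, B1–B5, B3–B6, B4–B7
Each bag holds 3 vertices, so the decomposition has width 2, which upper-bounds the treewidth. Conversely, {a, e, f} is a clique of size 3, and the vertices of any clique must share a bag in every tree decomposition; so some bag has ≥ 3 vertices and tw(G) ≥ 2. The upper and lower bounds meet at 2, so that is the treewidth.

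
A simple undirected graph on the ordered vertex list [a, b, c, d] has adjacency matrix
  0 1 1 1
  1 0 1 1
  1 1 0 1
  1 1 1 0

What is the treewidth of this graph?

3

A width-3 tree decomposition is:
Bags: B1 = {a, b, c, d}
Tree: (single bag)
A single bag containing all 4 vertices is trivially a valid decomposition of width 3. On the other hand G contains the 4-clique {a, b, c, d}. A clique must lie in a single bag of any decomposition, so no decomposition can have width below 3. Combining the bounds, tw(G) = 3.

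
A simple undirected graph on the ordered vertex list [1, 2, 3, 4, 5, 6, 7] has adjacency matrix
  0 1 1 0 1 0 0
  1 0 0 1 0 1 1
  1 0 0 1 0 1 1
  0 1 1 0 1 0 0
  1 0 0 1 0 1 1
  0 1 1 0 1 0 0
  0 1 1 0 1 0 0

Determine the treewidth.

A width-3 tree decomposition is:
Bags: B1 = {2, 3, 4, 5}  B2 = {2, 3, 5, 7}  B3 = {2, 3, 5, 6}  B4 = {1, 2, 3, 5}
Tree: B1–B2, B2–B3, B3–B4
Every bag has size at most 4, so the width is 4 − 1 = 3 and tw(G) ≤ 3. For the lower bound: the 4 vertex sets {2,4}, {3,7}, {5}, {6} are disjoint, each induces a connected subgraph, and every pair is joined by at least one edge of G. Contracting each set to a single vertex therefore yields K_{4} as a minor, and since treewidth is minor-monotone, tw(G) ≥ tw(K_{4}) = 3. Therefore the treewidth is 3.

3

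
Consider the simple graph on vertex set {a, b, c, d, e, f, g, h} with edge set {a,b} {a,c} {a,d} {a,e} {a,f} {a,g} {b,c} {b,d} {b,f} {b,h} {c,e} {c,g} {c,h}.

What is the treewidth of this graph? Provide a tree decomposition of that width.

Every bag has size at most 3, so the width is 3 − 1 = 2 and tw(G) ≤ 2. On the other hand G contains the 3-clique {b, c, h}. A clique must lie in a single bag of any decomposition, so no decomposition can have width below 2. Combining the bounds, tw(G) = 2.

Treewidth 2.
Bags: B1 = {a, c, g}  B2 = {a, b, c}  B3 = {a, b, f}  B4 = {b, c, h}  B5 = {a, b, d}  B6 = {a, c, e}
Tree: B1–B2, B2–B3, B2–B4, B3–B5, B2–B6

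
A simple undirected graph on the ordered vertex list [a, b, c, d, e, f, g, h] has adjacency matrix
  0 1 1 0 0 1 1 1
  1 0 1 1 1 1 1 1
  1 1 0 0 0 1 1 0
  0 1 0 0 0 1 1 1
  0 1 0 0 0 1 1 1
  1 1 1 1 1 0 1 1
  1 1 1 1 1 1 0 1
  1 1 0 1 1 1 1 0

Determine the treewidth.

A width-4 tree decomposition is:
Bags: B1 = {b, d, f, g, h}  B2 = {a, b, f, g, h}  B3 = {b, e, f, g, h}  B4 = {a, b, c, f, g}
Tree: B1–B2, B1–B3, B2–B4
The largest bag has 5 vertices, giving width 4; this decomposition certifies tw(G) ≤ 4. Conversely, {b, d, f, g, h} is a clique of size 5, and the vertices of any clique must share a bag in every tree decomposition; so some bag has ≥ 5 vertices and tw(G) ≥ 4. Combining the bounds, tw(G) = 4.

4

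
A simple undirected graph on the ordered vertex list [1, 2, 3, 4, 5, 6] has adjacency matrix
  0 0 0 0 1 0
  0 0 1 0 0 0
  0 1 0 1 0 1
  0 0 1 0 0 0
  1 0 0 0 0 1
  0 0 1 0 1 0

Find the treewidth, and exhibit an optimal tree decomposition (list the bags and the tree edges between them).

Treewidth 1.
Bags: B1 = {3, 4}  B2 = {3, 6}  B3 = {5, 6}  B4 = {1, 5}  B5 = {2, 3}
Tree: B1–B2, B2–B3, B3–B4, B2–B5

Each bag holds 2 vertices, so the decomposition has width 1, which upper-bounds the treewidth. Any graph with an edge has treewidth ≥ 1, and G has the edge 4–3. Therefore the treewidth is 1.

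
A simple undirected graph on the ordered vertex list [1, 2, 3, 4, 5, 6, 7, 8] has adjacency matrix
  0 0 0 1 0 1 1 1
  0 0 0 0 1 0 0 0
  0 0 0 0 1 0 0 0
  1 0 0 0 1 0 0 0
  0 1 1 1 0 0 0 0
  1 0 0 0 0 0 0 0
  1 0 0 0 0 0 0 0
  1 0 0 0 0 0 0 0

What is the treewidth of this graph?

1

A width-1 tree decomposition is:
Bags: B1 = {1, 4}  B2 = {4, 5}  B3 = {2, 5}  B4 = {1, 8}  B5 = {3, 5}  B6 = {1, 6}  B7 = {1, 7}
Tree: B1–B2, B2–B3, B1–B4, B2–B5, B4–B6, B1–B7
Each bag holds 2 vertices, so the decomposition has width 1, which upper-bounds the treewidth. G has an edge, so its treewidth is at least 1. Hence tw(G) = 1 exactly.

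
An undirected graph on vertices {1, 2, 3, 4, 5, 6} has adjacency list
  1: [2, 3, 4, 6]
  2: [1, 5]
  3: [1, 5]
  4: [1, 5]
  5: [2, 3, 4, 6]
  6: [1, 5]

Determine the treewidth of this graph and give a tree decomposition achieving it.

Each bag holds 3 vertices, so the decomposition has width 2, which upper-bounds the treewidth. For the lower bound, G contains the cycle 5–3–1–4–5, so G is not a forest; only forests have treewidth ≤ 1, hence tw(G) ≥ 2. Hence tw(G) = 2 exactly.

Treewidth 2.
One such decomposition:
Bags: B1 = {1, 3, 5}  B2 = {1, 4, 5}  B3 = {1, 2, 5}  B4 = {1, 5, 6}
Tree: B1–B2, B2–B3, B3–B4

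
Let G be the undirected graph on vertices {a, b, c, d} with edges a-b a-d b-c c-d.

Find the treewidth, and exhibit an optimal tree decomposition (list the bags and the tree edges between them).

Treewidth 2.
One such decomposition:
Bags: B1 = {a, b, d}  B2 = {b, c, d}
Tree: B1–B2

Each bag holds 3 vertices, so the decomposition has width 2, which upper-bounds the treewidth. Since b–a–d–c–b is a cycle in G, G is not acyclic. Forests are exactly the graphs of treewidth ≤ 1, so tw(G) ≥ 2. Combining the bounds, tw(G) = 2.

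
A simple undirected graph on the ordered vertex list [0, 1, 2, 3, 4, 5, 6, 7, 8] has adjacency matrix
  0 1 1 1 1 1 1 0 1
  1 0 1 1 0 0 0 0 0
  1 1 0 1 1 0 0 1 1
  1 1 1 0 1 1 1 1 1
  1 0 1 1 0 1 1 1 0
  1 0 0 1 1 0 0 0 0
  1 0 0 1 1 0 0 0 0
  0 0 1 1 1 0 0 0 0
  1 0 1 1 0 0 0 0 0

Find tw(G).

A width-3 tree decomposition is:
Bags: B1 = {0, 3, 4, 6}  B2 = {0, 2, 3, 4}  B3 = {2, 3, 4, 7}  B4 = {0, 3, 4, 5}  B5 = {0, 1, 2, 3}  B6 = {0, 2, 3, 8}
Tree: B1–B2, B2–B3, B2–B4, B2–B5, B5–B6
Each bag holds 4 vertices, so the decomposition has width 3, which upper-bounds the treewidth. On the other hand G contains the 4-clique {0, 2, 3, 8}. A clique must lie in a single bag of any decomposition, so no decomposition can have width below 3. The upper and lower bounds meet at 3, so that is the treewidth.

3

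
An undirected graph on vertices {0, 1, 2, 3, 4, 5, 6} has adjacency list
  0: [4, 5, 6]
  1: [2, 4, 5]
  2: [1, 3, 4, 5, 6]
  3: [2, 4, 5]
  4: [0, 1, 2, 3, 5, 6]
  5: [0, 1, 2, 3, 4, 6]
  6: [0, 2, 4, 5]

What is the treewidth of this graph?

A width-3 tree decomposition is:
Bags: B1 = {2, 4, 5, 6}  B2 = {1, 2, 4, 5}  B3 = {0, 4, 5, 6}  B4 = {2, 3, 4, 5}
Tree: B1–B2, B1–B3, B2–B4
Every bag has size at most 4, so the width is 4 − 1 = 3 and tw(G) ≤ 3. For the lower bound, the 4 vertices {0, 4, 5, 6} are pairwise adjacent, and any tree decomposition puts a clique entirely inside one bag — forcing width ≥ 3. Hence tw(G) = 3 exactly.

3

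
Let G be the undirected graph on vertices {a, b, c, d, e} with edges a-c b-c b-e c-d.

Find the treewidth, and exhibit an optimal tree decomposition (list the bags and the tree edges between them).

The largest bag has 2 vertices, giving width 1; this decomposition certifies tw(G) ≤ 1. Any graph with an edge has treewidth ≥ 1, and G has the edge b–c. Therefore the treewidth is 1.

Treewidth 1.
Bags: B1 = {b, c}  B2 = {c, d}  B3 = {b, e}  B4 = {a, c}
Tree: B1–B2, B1–B3, B1–B4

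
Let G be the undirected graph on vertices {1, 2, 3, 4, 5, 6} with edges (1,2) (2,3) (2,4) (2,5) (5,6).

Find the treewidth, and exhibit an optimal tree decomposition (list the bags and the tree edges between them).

Treewidth 1.
Bags: B1 = {2, 3}  B2 = {1, 2}  B3 = {2, 4}  B4 = {2, 5}  B5 = {5, 6}
Tree: B1–B2, B1–B3, B2–B4, B4–B5

Each bag holds 2 vertices, so the decomposition has width 1, which upper-bounds the treewidth. G has an edge, so its treewidth is at least 1. The upper and lower bounds meet at 1, so that is the treewidth.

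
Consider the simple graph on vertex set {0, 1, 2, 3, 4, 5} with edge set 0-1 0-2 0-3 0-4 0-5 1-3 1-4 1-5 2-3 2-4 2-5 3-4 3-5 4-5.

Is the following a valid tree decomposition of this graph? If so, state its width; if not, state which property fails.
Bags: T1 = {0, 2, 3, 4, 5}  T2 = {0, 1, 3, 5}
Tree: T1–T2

A tree decomposition must satisfy three properties: every vertex lies in some bag; for every edge, both endpoints lie together in some bag; and for every vertex, the bags containing it form a connected subtree. Here edge (4,1) lies in no bag, so the decomposition is invalid.

No — edge (4,1) lies in no bag.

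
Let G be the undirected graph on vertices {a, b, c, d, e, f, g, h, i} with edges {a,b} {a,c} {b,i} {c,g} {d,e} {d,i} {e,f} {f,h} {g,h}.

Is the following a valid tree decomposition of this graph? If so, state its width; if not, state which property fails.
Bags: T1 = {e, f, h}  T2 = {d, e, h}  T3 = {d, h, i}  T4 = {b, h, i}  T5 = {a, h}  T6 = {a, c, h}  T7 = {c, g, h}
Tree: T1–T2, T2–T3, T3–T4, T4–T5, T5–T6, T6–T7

No — edge (b,a) lies in no bag.

A tree decomposition must satisfy three properties: every vertex lies in some bag; for every edge, both endpoints lie together in some bag; and for every vertex, the bags containing it form a connected subtree. Here edge (b,a) lies in no bag, so the decomposition is invalid.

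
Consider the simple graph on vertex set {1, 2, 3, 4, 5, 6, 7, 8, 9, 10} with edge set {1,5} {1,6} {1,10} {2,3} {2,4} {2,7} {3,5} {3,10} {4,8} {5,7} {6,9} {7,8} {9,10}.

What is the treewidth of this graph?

A width-2 tree decomposition is:
Bags: B1 = {2, 4, 8}  B2 = {2, 7, 8}  B3 = {2, 3, 7}  B4 = {3, 5, 7}  B5 = {3, 5, 10}  B6 = {1, 5, 10}  B7 = {1, 9, 10}  B8 = {1, 6, 9}
Tree: B1–B2, B2–B3, B3–B4, B4–B5, B5–B6, B6–B7, B7–B8
Each bag holds 3 vertices, so the decomposition has width 2, which upper-bounds the treewidth. The edges 4–8–7–2–4 form a cycle, so G is not a tree and its treewidth is at least 2. Combining the bounds, tw(G) = 2.

2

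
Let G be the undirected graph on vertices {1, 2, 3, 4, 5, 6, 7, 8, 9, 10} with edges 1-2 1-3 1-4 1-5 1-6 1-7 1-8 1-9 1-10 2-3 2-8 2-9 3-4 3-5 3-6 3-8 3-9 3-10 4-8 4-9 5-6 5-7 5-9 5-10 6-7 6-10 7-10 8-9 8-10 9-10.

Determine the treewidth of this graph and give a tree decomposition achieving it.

Treewidth 4.
One such decomposition:
Bags: B1 = {1, 3, 5, 6, 10}  B2 = {1, 3, 5, 9, 10}  B3 = {1, 3, 8, 9, 10}  B4 = {1, 2, 3, 8, 9}  B5 = {1, 3, 4, 8, 9}  B6 = {1, 5, 6, 7, 10}
Tree: B1–B2, B2–B3, B3–B4, B3–B5, B1–B6

Every bag has size at most 5, so the width is 5 − 1 = 4 and tw(G) ≤ 4. Conversely, {1, 2, 3, 8, 9} is a clique of size 5, and the vertices of any clique must share a bag in every tree decomposition; so some bag has ≥ 5 vertices and tw(G) ≥ 4. The upper and lower bounds meet at 4, so that is the treewidth.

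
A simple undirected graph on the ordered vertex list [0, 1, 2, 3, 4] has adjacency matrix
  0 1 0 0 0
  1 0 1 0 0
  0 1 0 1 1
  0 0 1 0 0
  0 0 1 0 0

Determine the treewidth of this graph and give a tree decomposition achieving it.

The largest bag has 2 vertices, giving width 1; this decomposition certifies tw(G) ≤ 1. Any graph with an edge has treewidth ≥ 1, and G has the edge 2–1. Hence tw(G) = 1 exactly.

Treewidth 1.
One such decomposition:
Bags: B1 = {1, 2}  B2 = {2, 4}  B3 = {0, 1}  B4 = {2, 3}
Tree: B1–B2, B1–B3, B2–B4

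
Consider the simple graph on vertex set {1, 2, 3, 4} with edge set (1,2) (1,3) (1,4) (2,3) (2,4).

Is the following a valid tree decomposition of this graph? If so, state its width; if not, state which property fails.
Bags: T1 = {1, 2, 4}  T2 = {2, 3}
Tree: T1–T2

A tree decomposition must satisfy three properties: every vertex lies in some bag; for every edge, both endpoints lie together in some bag; and for every vertex, the bags containing it form a connected subtree. Here edge (1,3) lies in no bag, so the decomposition is invalid.

No — edge (1,3) lies in no bag.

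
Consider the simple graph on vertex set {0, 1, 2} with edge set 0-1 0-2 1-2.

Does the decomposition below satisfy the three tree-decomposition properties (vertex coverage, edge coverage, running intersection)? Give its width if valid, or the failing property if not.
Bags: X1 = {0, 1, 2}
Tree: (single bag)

Yes; width 2.

Vertex coverage: the bags together contain {0, 1, 2}, the full vertex set. Edge coverage: each edge of G has both endpoints in at least one bag. Running intersection: for every vertex, the bags containing it form a connected subtree. All three properties hold, so this is a valid tree decomposition of width max|bag| − 1 = 2, and hence tw(G) ≤ 2.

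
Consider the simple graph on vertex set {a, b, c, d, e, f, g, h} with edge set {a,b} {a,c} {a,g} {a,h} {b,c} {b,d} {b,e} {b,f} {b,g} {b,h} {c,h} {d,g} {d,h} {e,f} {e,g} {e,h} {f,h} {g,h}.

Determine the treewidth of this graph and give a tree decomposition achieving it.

Treewidth 3.
Bags: B1 = {b, e, g, h}  B2 = {a, b, g, h}  B3 = {b, d, g, h}  B4 = {a, b, c, h}  B5 = {b, e, f, h}
Tree: B1–B2, B1–B3, B2–B4, B1–B5

The largest bag has 4 vertices, giving width 3; this decomposition certifies tw(G) ≤ 3. For the lower bound, the 4 vertices {b, d, g, h} are pairwise adjacent, and any tree decomposition puts a clique entirely inside one bag — forcing width ≥ 3. Hence tw(G) = 3 exactly.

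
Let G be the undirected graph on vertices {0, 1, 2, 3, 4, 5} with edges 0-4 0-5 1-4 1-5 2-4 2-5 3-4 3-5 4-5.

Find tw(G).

A width-2 tree decomposition is:
Bags: B1 = {1, 4, 5}  B2 = {3, 4, 5}  B3 = {0, 4, 5}  B4 = {2, 4, 5}
Tree: B1–B2, B2–B3, B2–B4
The largest bag has 3 vertices, giving width 2; this decomposition certifies tw(G) ≤ 2. On the other hand G contains the 3-clique {0, 4, 5}. A clique must lie in a single bag of any decomposition, so no decomposition can have width below 2. The upper and lower bounds meet at 2, so that is the treewidth.

2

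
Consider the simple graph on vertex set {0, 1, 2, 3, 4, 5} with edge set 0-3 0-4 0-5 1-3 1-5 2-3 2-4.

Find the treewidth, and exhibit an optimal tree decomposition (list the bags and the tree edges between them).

Treewidth 2.
One such decomposition:
Bags: B1 = {1, 3, 5}  B2 = {0, 3, 5}  B3 = {0, 2, 3}  B4 = {0, 2, 4}
Tree: B1–B2, B2–B3, B3–B4

The largest bag has 3 vertices, giving width 2; this decomposition certifies tw(G) ≤ 2. For the lower bound, G contains the cycle 1–5–0–3–1, so G is not a forest; only forests have treewidth ≤ 1, hence tw(G) ≥ 2. Combining the bounds, tw(G) = 2.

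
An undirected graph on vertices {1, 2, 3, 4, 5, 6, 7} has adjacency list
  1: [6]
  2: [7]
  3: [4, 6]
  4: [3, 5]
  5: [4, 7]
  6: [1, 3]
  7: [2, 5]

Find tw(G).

1

A width-1 tree decomposition is:
Bags: B1 = {2, 7}  B2 = {5, 7}  B3 = {4, 5}  B4 = {3, 4}  B5 = {3, 6}  B6 = {1, 6}
Tree: B1–B2, B2–B3, B3–B4, B4–B5, B5–B6
Each bag holds 2 vertices, so the decomposition has width 1, which upper-bounds the treewidth. Any graph with an edge has treewidth ≥ 1, and G has the edge 2–7. Hence tw(G) = 1 exactly.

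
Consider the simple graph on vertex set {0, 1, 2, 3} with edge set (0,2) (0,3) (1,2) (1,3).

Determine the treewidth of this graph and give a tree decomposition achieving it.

The largest bag has 3 vertices, giving width 2; this decomposition certifies tw(G) ≤ 2. For the lower bound, G contains the cycle 2–1–3–0–2, so G is not a forest; only forests have treewidth ≤ 1, hence tw(G) ≥ 2. The upper and lower bounds meet at 2, so that is the treewidth.

Treewidth 2.
One such decomposition:
Bags: B1 = {1, 2, 3}  B2 = {0, 2, 3}
Tree: B1–B2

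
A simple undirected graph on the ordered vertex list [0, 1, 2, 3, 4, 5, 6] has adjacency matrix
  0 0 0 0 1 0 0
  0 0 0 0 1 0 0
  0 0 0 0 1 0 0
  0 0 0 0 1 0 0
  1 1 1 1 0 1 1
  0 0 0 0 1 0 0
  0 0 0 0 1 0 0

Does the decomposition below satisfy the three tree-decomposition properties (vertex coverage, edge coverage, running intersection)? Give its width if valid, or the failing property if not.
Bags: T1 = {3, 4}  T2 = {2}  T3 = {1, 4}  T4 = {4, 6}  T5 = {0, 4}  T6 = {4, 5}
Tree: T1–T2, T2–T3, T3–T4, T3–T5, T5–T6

No — edge (4,2) lies in no bag.

A tree decomposition must satisfy three properties: every vertex lies in some bag; for every edge, both endpoints lie together in some bag; and for every vertex, the bags containing it form a connected subtree. Here edge (4,2) lies in no bag, so the decomposition is invalid.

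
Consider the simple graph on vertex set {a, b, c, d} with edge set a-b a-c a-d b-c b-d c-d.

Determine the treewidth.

3

A width-3 tree decomposition is:
Bags: B1 = {a, b, c, d}
Tree: (single bag)
With just one bag of size 4, the width is 4 − 1 = 3, so tw(G) ≤ 3. For the lower bound, the 4 vertices {a, b, c, d} are pairwise adjacent, and any tree decomposition puts a clique entirely inside one bag — forcing width ≥ 3. Hence tw(G) = 3 exactly.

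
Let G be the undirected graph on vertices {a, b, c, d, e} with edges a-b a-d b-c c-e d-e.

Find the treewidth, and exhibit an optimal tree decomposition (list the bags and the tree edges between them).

Every bag has size at most 3, so the width is 3 − 1 = 2 and tw(G) ≤ 2. For the lower bound, G contains the cycle a–d–e–c–b–a, so G is not a forest; only forests have treewidth ≤ 1, hence tw(G) ≥ 2. Therefore the treewidth is 2.

Treewidth 2.
Bags: B1 = {a, d, e}  B2 = {a, c, e}  B3 = {a, b, c}
Tree: B1–B2, B2–B3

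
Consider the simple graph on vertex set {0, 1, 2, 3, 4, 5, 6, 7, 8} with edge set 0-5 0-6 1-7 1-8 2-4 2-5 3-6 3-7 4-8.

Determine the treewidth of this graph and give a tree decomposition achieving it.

Each bag holds 3 vertices, so the decomposition has width 2, which upper-bounds the treewidth. For the lower bound, G contains the cycle 5–2–4–8–1–7–3–6–0–5, so G is not a forest; only forests have treewidth ≤ 1, hence tw(G) ≥ 2. The upper and lower bounds meet at 2, so that is the treewidth.

Treewidth 2.
One optimal decomposition is:
Bags: B1 = {2, 4, 5}  B2 = {4, 5, 8}  B3 = {1, 5, 8}  B4 = {1, 5, 7}  B5 = {3, 5, 7}  B6 = {3, 5, 6}  B7 = {0, 5, 6}
Tree: B1–B2, B2–B3, B3–B4, B4–B5, B5–B6, B6–B7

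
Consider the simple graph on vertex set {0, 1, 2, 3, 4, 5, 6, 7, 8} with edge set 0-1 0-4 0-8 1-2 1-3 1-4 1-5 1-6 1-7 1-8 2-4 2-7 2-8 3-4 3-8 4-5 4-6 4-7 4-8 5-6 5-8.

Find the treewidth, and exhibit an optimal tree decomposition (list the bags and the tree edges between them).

Each bag holds 4 vertices, so the decomposition has width 3, which upper-bounds the treewidth. Conversely, {0, 1, 4, 8} is a clique of size 4, and the vertices of any clique must share a bag in every tree decomposition; so some bag has ≥ 4 vertices and tw(G) ≥ 3. Therefore the treewidth is 3.

Treewidth 3.
One optimal decomposition is:
Bags: B1 = {1, 2, 4, 8}  B2 = {1, 3, 4, 8}  B3 = {1, 4, 5, 8}  B4 = {1, 4, 5, 6}  B5 = {1, 2, 4, 7}  B6 = {0, 1, 4, 8}
Tree: B1–B2, B1–B3, B3–B4, B1–B5, B1–B6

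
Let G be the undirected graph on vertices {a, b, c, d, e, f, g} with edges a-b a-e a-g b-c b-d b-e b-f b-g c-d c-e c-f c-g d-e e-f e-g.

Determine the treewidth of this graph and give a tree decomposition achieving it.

Treewidth 3.
One optimal decomposition is:
Bags: B1 = {b, c, e, g}  B2 = {a, b, e, g}  B3 = {b, c, e, f}  B4 = {b, c, d, e}
Tree: B1–B2, B1–B3, B3–B4

Each bag holds 4 vertices, so the decomposition has width 3, which upper-bounds the treewidth. On the other hand G contains the 4-clique {b, c, d, e}. A clique must lie in a single bag of any decomposition, so no decomposition can have width below 3. The upper and lower bounds meet at 3, so that is the treewidth.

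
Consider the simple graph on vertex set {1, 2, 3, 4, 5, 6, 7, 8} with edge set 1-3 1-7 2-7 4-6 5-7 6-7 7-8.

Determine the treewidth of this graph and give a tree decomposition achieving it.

Every bag has size at most 2, so the width is 2 − 1 = 1 and tw(G) ≤ 1. Any graph with an edge has treewidth ≥ 1, and G has the edge 7–5. The upper and lower bounds meet at 1, so that is the treewidth.

Treewidth 1.
One optimal decomposition is:
Bags: B1 = {5, 7}  B2 = {2, 7}  B3 = {1, 7}  B4 = {7, 8}  B5 = {6, 7}  B6 = {4, 6}  B7 = {1, 3}
Tree: B1–B2, B1–B3, B3–B4, B1–B5, B5–B6, B3–B7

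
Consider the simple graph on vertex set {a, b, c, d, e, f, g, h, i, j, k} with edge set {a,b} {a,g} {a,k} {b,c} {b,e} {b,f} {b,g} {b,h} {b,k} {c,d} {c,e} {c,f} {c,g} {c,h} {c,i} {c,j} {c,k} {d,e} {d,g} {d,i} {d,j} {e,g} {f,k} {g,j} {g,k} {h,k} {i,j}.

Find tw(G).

A width-3 tree decomposition is:
Bags: B1 = {b, c, e, g}  B2 = {c, d, e, g}  B3 = {b, c, g, k}  B4 = {c, d, g, j}  B5 = {b, c, f, k}  B6 = {c, d, i, j}  B7 = {b, c, h, k}  B8 = {a, b, g, k}
Tree: B1–B2, B1–B3, B2–B4, B3–B5, B4–B6, B3–B7, B3–B8
The largest bag has 4 vertices, giving width 3; this decomposition certifies tw(G) ≤ 3. For the lower bound, the 4 vertices {c, d, g, j} are pairwise adjacent, and any tree decomposition puts a clique entirely inside one bag — forcing width ≥ 3. The upper and lower bounds meet at 3, so that is the treewidth.

3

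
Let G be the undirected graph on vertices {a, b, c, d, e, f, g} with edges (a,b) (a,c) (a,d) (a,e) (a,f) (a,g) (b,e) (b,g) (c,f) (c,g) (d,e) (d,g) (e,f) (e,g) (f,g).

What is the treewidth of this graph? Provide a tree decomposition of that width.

The largest bag has 4 vertices, giving width 3; this decomposition certifies tw(G) ≤ 3. For the lower bound, the 4 vertices {a, d, e, g} are pairwise adjacent, and any tree decomposition puts a clique entirely inside one bag — forcing width ≥ 3. Hence tw(G) = 3 exactly.

Treewidth 3.
Bags: B1 = {a, d, e, g}  B2 = {a, b, e, g}  B3 = {a, e, f, g}  B4 = {a, c, f, g}
Tree: B1–B2, B2–B3, B3–B4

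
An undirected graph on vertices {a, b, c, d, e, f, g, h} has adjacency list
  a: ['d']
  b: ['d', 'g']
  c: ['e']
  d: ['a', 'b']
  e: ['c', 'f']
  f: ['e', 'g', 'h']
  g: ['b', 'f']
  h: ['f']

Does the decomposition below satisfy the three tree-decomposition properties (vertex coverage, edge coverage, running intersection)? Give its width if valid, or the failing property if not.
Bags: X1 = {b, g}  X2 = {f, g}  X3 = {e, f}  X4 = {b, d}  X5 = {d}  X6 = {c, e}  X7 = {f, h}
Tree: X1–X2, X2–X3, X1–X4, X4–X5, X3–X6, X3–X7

A tree decomposition must satisfy three properties: every vertex lies in some bag; for every edge, both endpoints lie together in some bag; and for every vertex, the bags containing it form a connected subtree. Here vertex a appears in no bag, so the decomposition is invalid.

No — vertex a appears in no bag.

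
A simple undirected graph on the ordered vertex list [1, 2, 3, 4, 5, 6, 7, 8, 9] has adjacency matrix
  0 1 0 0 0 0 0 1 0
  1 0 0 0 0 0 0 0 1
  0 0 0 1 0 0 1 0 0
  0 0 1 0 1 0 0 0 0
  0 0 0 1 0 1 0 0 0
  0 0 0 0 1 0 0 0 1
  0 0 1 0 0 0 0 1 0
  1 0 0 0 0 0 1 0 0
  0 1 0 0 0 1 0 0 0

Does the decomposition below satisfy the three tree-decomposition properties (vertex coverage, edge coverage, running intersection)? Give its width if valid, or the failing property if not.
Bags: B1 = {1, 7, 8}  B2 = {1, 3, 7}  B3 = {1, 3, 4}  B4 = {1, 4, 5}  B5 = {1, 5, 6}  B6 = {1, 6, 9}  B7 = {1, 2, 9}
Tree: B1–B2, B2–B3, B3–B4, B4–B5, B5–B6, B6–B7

Yes; width 2.

Every vertex of G appears in some bag (union = {1, 2, 3, 4, 5, 6, 7, 8, 9}); every edge is covered by a bag; and for each vertex v the set of bags containing v is connected in the bag tree. The decomposition is therefore valid. The largest bag has 3 vertices, so the width is 2.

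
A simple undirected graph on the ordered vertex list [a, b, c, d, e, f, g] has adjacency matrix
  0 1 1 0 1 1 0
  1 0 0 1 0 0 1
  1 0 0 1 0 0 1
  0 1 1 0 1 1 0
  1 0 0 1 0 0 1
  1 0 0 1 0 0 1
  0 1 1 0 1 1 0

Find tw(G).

3

A width-3 tree decomposition is:
Bags: B1 = {a, d, e, g}  B2 = {a, c, d, g}  B3 = {a, b, d, g}  B4 = {a, d, f, g}
Tree: B1–B2, B2–B3, B3–B4
Each bag holds 4 vertices, so the decomposition has width 3, which upper-bounds the treewidth. For the lower bound: the 4 vertex sets {e,g}, {c,d}, {a}, {b} are disjoint, each induces a connected subgraph, and every pair is joined by at least one edge of G. Contracting each set to a single vertex therefore yields K_{4} as a minor, and since treewidth is minor-monotone, tw(G) ≥ tw(K_{4}) = 3. The upper and lower bounds meet at 3, so that is the treewidth.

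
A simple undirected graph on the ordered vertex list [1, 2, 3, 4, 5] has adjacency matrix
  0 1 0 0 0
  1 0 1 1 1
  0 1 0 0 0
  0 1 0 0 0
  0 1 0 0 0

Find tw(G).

A width-1 tree decomposition is:
Bags: B1 = {2, 3}  B2 = {1, 2}  B3 = {2, 5}  B4 = {2, 4}
Tree: B1–B2, B2–B3, B3–B4
The largest bag has 2 vertices, giving width 1; this decomposition certifies tw(G) ≤ 1. Since G has at least one edge (e.g. 2–3), it is not an edgeless graph, so tw(G) ≥ 1. Therefore the treewidth is 1.

1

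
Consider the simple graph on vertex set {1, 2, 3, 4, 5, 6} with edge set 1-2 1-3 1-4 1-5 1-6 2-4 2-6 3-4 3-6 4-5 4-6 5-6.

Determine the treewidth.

3

A width-3 tree decomposition is:
Bags: B1 = {1, 3, 4, 6}  B2 = {1, 2, 4, 6}  B3 = {1, 4, 5, 6}
Tree: B1–B2, B2–B3
Every bag has size at most 4, so the width is 4 − 1 = 3 and tw(G) ≤ 3. Conversely, {1, 2, 4, 6} is a clique of size 4, and the vertices of any clique must share a bag in every tree decomposition; so some bag has ≥ 4 vertices and tw(G) ≥ 3. Combining the bounds, tw(G) = 3.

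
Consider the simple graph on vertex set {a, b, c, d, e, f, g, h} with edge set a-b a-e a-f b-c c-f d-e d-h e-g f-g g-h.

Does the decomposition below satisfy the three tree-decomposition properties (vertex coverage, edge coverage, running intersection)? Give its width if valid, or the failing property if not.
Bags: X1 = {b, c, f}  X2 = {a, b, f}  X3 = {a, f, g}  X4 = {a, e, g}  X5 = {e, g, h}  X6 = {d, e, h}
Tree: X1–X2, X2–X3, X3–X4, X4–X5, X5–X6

Yes; width 2.

Checking the three conditions: (i) the bags cover all of {a, b, c, d, e, f, g, h}; (ii) for each edge, some bag contains both endpoints; (iii) the bags containing any fixed vertex form a subtree. All hold, so the decomposition is valid with width 3 − 1 = 2.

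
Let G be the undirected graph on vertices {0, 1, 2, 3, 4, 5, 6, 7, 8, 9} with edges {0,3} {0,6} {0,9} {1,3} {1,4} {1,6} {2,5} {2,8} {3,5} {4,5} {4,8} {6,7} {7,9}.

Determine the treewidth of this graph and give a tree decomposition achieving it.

Treewidth 2.
One such decomposition:
Bags: B1 = {2, 5, 8}  B2 = {4, 5, 8}  B3 = {3, 4, 5}  B4 = {1, 3, 4}  B5 = {0, 1, 3}  B6 = {0, 1, 6}  B7 = {0, 6, 9}  B8 = {6, 7, 9}
Tree: B1–B2, B2–B3, B3–B4, B4–B5, B5–B6, B6–B7, B7–B8

The largest bag has 3 vertices, giving width 2; this decomposition certifies tw(G) ≤ 2. For the lower bound, G contains the cycle 2–8–4–5–2, so G is not a forest; only forests have treewidth ≤ 1, hence tw(G) ≥ 2. Therefore the treewidth is 2.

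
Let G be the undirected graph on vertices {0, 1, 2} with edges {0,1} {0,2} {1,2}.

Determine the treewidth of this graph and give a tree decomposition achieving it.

Treewidth 2.
Bags: B1 = {0, 1, 2}
Tree: (single bag)

With just one bag of size 3, the width is 3 − 1 = 2, so tw(G) ≤ 2. For the lower bound, the 3 vertices {0, 1, 2} are pairwise adjacent, and any tree decomposition puts a clique entirely inside one bag — forcing width ≥ 2. Therefore the treewidth is 2.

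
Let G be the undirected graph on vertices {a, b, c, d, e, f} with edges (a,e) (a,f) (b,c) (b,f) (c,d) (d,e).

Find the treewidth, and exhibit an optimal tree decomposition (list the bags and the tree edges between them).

The largest bag has 3 vertices, giving width 2; this decomposition certifies tw(G) ≤ 2. Since f–b–c–d–e–a–f is a cycle in G, G is not acyclic. Forests are exactly the graphs of treewidth ≤ 1, so tw(G) ≥ 2. The upper and lower bounds meet at 2, so that is the treewidth.

Treewidth 2.
One such decomposition:
Bags: B1 = {b, c, f}  B2 = {c, d, f}  B3 = {d, e, f}  B4 = {a, e, f}
Tree: B1–B2, B2–B3, B3–B4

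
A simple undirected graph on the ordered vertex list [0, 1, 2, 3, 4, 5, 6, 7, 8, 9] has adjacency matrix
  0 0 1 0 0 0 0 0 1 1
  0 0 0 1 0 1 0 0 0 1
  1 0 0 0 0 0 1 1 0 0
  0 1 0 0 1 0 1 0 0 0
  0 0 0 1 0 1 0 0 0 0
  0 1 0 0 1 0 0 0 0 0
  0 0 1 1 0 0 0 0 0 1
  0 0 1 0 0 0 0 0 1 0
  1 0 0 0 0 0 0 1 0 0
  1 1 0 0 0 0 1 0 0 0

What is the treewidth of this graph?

A width-2 tree decomposition is:
Bags: B1 = {3, 4, 5}  B2 = {1, 3, 5}  B3 = {1, 3, 6}  B4 = {1, 6, 9}  B5 = {2, 6, 9}  B6 = {0, 2, 9}  B7 = {0, 2, 7}  B8 = {0, 7, 8}
Tree: B1–B2, B2–B3, B3–B4, B4–B5, B5–B6, B6–B7, B7–B8
Each bag holds 3 vertices, so the decomposition has width 2, which upper-bounds the treewidth. For the lower bound, G contains the cycle 4–5–1–3–4, so G is not a forest; only forests have treewidth ≤ 1, hence tw(G) ≥ 2. Therefore the treewidth is 2.

2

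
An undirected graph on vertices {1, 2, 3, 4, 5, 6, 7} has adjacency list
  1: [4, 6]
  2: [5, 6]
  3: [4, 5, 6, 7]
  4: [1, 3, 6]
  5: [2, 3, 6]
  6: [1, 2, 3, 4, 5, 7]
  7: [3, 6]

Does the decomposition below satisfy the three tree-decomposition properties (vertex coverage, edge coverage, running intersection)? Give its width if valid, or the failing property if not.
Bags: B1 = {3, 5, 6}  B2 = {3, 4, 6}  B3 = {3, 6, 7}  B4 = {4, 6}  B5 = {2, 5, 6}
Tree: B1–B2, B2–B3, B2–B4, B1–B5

A tree decomposition must satisfy three properties: every vertex lies in some bag; for every edge, both endpoints lie together in some bag; and for every vertex, the bags containing it form a connected subtree. Here vertex 1 appears in no bag, so the decomposition is invalid.

No — vertex 1 appears in no bag.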